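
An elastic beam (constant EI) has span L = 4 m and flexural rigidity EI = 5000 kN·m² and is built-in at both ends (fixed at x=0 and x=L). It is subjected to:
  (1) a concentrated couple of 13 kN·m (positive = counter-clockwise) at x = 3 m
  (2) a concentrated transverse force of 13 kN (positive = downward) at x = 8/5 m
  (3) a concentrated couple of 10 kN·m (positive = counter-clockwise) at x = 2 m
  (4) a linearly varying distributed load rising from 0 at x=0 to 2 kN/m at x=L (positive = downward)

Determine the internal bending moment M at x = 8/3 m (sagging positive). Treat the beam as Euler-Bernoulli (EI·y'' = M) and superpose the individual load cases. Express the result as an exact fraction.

M(8/3) = 785687/162000 kN·m

Load 1 — applied couple M₀=13 kN·m at a=3 m (b=L-a=1):
  M_1 = R_Ax - M_A  [x≤a] with R_A=117/32, M_A=65/16 = (117/32)·(8/3) - (65/16) = 91/16 kN·m
Load 2 — point force P=13 kN at a=8/5 m (b=L-a=12/5):
  M_2 = Pa²(a+3b)(L-x)/L³ - Pa²b/L²  [x>a] = 13·(8/5)²·((8/5)+3·(12/5))·(4-(8/3))/4³ - 13·(8/5)²·(12/5)/4² = 416/375 kN·m
Load 3 — applied couple M₀=10 kN·m at a=2 m (b=L-a=2):
  M_3 = R_Ax - M_A - M₀  [x>a] with R_A=15/4, M_A=5/2 = (15/4)·(8/3) - (5/2) - 10 = -5/2 kN·m
Load 4 — triangular load w₀=2 kN/m (0→w₀ over full span):
  M_4 = 3w₀Lx/20 - w₀L²/30 - w₀x³/(6L) = 3·2·4·(8/3)/20 - 2·4²/30 - 2·(8/3)³/(6·4) = 224/405 kN·m
Superposition: M = Σ M_i = 785687/162000 kN·m ≈ 4.849920 kN·m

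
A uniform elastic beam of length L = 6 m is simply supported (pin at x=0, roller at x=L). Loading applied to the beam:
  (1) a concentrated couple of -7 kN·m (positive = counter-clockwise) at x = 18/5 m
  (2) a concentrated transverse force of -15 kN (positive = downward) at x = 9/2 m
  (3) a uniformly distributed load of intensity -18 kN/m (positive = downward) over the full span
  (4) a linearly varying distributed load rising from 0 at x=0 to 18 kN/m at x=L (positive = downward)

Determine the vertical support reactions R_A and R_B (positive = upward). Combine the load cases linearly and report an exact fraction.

R_A = -491/12 kN, R_B = -337/12 kN

Load 1 — applied couple M₀=-7 kN·m at a=18/5 m (b=L-a=12/5):
  R_A = M₀/L = (-7)/6 = -7/6 kN
  R_B = -M₀/L = -(-7)/6 = 7/6 kN
Load 2 — point force P=-15 kN at a=9/2 m (b=L-a=3/2):
  R_A = Pb/L = (-15)·(3/2)/6 = -15/4 kN
  R_B = Pa/L = (-15)·(9/2)/6 = -45/4 kN
Load 3 — uniform load w=-18 kN/m over full span:
  R_A = wL/2 = (-18)·6/2 = -54 kN
  R_B = wL/2 = (-18)·6/2 = -54 kN
Load 4 — triangular load w₀=18 kN/m (0→w₀ over full span):
  R_A = w₀L/6 = 18·6/6 = 18 kN
  R_B = w₀L/3 = 18·6/3 = 36 kN
Superposition: R_A = -491/12 kN, R_B = -337/12 kN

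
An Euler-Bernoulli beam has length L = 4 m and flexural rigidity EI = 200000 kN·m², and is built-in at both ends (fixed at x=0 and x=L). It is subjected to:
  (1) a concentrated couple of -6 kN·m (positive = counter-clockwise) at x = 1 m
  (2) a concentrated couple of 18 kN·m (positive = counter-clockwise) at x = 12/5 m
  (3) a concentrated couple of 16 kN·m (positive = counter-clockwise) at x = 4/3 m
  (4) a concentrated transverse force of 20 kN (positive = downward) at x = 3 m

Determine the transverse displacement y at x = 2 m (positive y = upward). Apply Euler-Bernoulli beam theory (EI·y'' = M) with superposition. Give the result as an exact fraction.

Load 1 — applied couple M₀=-6 kN·m at a=1 m (b=L-a=3):
  y_1 = (R_Ax³/6 - M_Ax²/2 - M₀(x-a)²/2)/EI  [x>a] with R_A=-27/16, M_A=9/8 = ((-27/16)·2³/6 - (9/8)·2²/2 - (-6)·(2-1)²/2)/200000 = -3/400000 m
Load 2 — applied couple M₀=18 kN·m at a=12/5 m (b=L-a=8/5):
  y_2 = (R_Ax³/6 - M_Ax²/2)/EI  [x≤a] with R_A=162/25, M_A=144/25 = ((162/25)·2³/6 - (144/25)·2²/2)/200000 = -9/625000 m
Load 3 — applied couple M₀=16 kN·m at a=4/3 m (b=L-a=8/3):
  y_3 = (R_Ax³/6 - M_Ax²/2 - M₀(x-a)²/2)/EI  [x>a] with R_A=16/3, M_A=0 = ((16/3)·2³/6 - 0·2²/2 - 16·(2-(4/3))²/2)/200000 = 1/56250 m
Load 4 — point force P=20 kN at a=3 m (b=L-a=1):
  y_4 = -Pb²x²(3aL-(3a+b)x)/(6L³EI)  [x≤a] = -20·1²·2²·(3·3·4-(3·3+1)·2)/(6·4³·200000) = -1/60000 m
Superposition: y = Σ y_i = -1871/90000000 m ≈ -0.000021 m

y(2) = -1871/90000000 m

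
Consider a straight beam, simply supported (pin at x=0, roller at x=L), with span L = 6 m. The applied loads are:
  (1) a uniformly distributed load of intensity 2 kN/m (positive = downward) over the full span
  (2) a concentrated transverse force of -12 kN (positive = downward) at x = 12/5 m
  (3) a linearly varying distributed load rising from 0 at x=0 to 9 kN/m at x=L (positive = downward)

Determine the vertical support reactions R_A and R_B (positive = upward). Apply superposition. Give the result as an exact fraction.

Load 1 — uniform load w=2 kN/m over full span:
  R_A = wL/2 = 2·6/2 = 6 kN
  R_B = wL/2 = 2·6/2 = 6 kN
Load 2 — point force P=-12 kN at a=12/5 m (b=L-a=18/5):
  R_A = Pb/L = (-12)·(18/5)/6 = -36/5 kN
  R_B = Pa/L = (-12)·(12/5)/6 = -24/5 kN
Load 3 — triangular load w₀=9 kN/m (0→w₀ over full span):
  R_A = w₀L/6 = 9·6/6 = 9 kN
  R_B = w₀L/3 = 9·6/3 = 18 kN
Superposition: R_A = 39/5 kN, R_B = 96/5 kN

R_A = 39/5 kN, R_B = 96/5 kN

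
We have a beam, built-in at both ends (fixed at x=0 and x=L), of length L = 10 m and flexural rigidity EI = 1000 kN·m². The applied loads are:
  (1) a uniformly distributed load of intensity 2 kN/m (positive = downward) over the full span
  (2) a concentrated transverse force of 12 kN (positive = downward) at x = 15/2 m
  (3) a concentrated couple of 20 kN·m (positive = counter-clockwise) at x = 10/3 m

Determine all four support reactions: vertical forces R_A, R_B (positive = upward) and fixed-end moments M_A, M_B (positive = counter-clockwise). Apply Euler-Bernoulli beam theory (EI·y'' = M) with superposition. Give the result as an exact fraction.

Load 1 — uniform load w=2 kN/m over full span:
  R_A = wL/2 = 2·10/2 = 10 kN
  M_A = wL²/12 = 2·10²/12 = 50/3 kN·m
  R_B = wL/2 = 2·10/2 = 10 kN
  M_B = -wL²/12 = -2·10²/12 = -50/3 kN·m
Load 2 — point force P=12 kN at a=15/2 m (b=L-a=5/2):
  R_A = Pb²(3a+b)/L³ = 12·(5/2)²·(3·(15/2)+(5/2))/10³ = 15/8 kN
  M_A = Pab²/L² = 12·(15/2)·(5/2)²/10² = 45/8 kN·m
  R_B = Pa²(a+3b)/L³ = 12·(15/2)²·((15/2)+3·(5/2))/10³ = 81/8 kN
  M_B = -Pa²b/L² = -12·(15/2)²·(5/2)/10² = -135/8 kN·m
Load 3 — applied couple M₀=20 kN·m at a=10/3 m (b=L-a=20/3):
  R_A = 6M₀ab/L³ = 6·20·(10/3)·(20/3)/10³ = 8/3 kN
  M_A = M₀b(2a-b)/L² = 20·(20/3)·(2·(10/3)-(20/3))/10² = 0 kN·m
  R_B = -6M₀ab/L³ = -6·20·(10/3)·(20/3)/10³ = -8/3 kN
  M_B = M₀a(2b-a)/L² = 20·(10/3)·(2·(20/3)-(10/3))/10² = 20/3 kN·m
Superposition: R_A = 349/24 kN, M_A = 535/24 kN·m, R_B = 419/24 kN, M_B = -215/8 kN·m

R_A = 349/24 kN, M_A = 535/24 kN·m, R_B = 419/24 kN, M_B = -215/8 kN·m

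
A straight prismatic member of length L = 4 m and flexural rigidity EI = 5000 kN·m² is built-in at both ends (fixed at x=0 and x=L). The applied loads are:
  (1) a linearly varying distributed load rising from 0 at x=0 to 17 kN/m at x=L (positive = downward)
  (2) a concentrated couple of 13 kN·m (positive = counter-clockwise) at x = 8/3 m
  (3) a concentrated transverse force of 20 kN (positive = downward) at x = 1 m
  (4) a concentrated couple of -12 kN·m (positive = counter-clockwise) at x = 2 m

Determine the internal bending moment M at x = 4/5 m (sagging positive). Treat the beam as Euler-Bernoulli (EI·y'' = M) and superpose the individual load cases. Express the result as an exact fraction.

M(4/5) = -243/500 kN·m

Load 1 — triangular load w₀=17 kN/m (0→w₀ over full span):
  M_1 = 3w₀Lx/20 - w₀L²/30 - w₀x³/(6L) = 3·17·4·(4/5)/20 - 17·4²/30 - 17·(4/5)³/(6·4) = -476/375 kN·m
Load 2 — applied couple M₀=13 kN·m at a=8/3 m (b=L-a=4/3):
  M_2 = R_Ax - M_A  [x≤a] with R_A=13/3, M_A=13/3 = (13/3)·(4/5) - (13/3) = -13/15 kN·m
Load 3 — point force P=20 kN at a=1 m (b=L-a=3):
  M_3 = Pb²(3a+b)x/L³ - Pab²/L²  [x≤a] = 20·3²·(3·1+3)·(4/5)/4³ - 20·1·3²/4² = 9/4 kN·m
Load 4 — applied couple M₀=-12 kN·m at a=2 m (b=L-a=2):
  M_4 = R_Ax - M_A  [x≤a] with R_A=-9/2, M_A=-3 = (-9/2)·(4/5) - (-3) = -3/5 kN·m
Superposition: M = Σ M_i = -243/500 kN·m ≈ -0.486000 kN·m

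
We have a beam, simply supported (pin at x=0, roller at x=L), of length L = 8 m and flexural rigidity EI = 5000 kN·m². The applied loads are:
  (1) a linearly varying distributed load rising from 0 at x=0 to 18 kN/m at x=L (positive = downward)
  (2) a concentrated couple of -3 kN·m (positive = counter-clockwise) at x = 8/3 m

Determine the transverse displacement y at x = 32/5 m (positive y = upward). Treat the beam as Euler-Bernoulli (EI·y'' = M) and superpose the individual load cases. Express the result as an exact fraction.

y(32/5) = -1779148/29296875 m

Load 1 — triangular load w₀=18 kN/m (0→w₀ over full span):
  y_1 = -w₀x(7L⁴-10L²x²+3x⁴)/(360LEI) = -18·(32/5)·(7·8⁴-10·8²·(32/5)²+3·(32/5)⁴)/(360·8·5000) = -585216/9765625 m
Load 2 — applied couple M₀=-3 kN·m at a=8/3 m (b=L-a=16/3):
  y_2 = (M₀x³/(6L)-M₀(x-a)²/2+C₁x)/EI  [x>a] with C₁=M₀(3b²-L²)/(6L)=-4/3 = ((-3)·(32/5)³/(6·8)-(-3)·((32/5)-(8/3))²/2+(-4/3)·(32/5))/5000 = -188/234375 m
Superposition: y = Σ y_i = -1779148/29296875 m ≈ -0.060728 m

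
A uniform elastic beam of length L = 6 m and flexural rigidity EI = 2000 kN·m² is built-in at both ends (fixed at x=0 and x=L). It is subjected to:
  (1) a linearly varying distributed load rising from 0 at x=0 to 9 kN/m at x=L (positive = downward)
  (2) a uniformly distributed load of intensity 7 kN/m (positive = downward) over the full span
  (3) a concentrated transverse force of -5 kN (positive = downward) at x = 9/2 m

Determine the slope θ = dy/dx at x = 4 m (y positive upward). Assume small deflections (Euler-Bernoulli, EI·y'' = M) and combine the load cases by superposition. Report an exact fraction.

θ(4) = 1717/240000 rad

Load 1 — triangular load w₀=9 kN/m (0→w₀ over full span):
  θ_1 = -w₀(2x(L-x)(L-2x)(x+2L)+x²(L-x)²)/(120LEI) = -9·(2·4·(6-4)·(6-2·4)·(4+2·6)+4²·(6-4)²)/(120·6·2000) = 7/2500 rad
Load 2 — uniform load w=7 kN/m over full span:
  θ_2 = -wx(L-x)(L-2x)/(12EI) = -7·4·(6-4)·(6-2·4)/(12·2000) = 7/1500 rad
Load 3 — point force P=-5 kN at a=9/2 m (b=L-a=3/2):
  θ_3 = -Pb²x(2aL-(3a+b)x)/(2L³EI)  [x≤a] = -(-5)·(3/2)²·4·(2·(9/2)·6-(3·(9/2)+(3/2))·4)/(2·6³·2000) = -1/3200 rad
Superposition: θ = Σ θ_i = 1717/240000 rad ≈ 0.007154 rad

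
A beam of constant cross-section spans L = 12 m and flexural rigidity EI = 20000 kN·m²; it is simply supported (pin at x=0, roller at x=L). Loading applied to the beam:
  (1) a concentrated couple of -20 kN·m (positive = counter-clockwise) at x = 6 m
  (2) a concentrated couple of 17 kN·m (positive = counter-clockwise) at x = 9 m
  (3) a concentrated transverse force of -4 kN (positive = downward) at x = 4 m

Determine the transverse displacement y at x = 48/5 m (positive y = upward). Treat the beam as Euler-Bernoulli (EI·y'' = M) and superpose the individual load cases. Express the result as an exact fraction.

y(48/5) = -10747/15000000 m

Load 1 — applied couple M₀=-20 kN·m at a=6 m (b=L-a=6):
  y_1 = (M₀x³/(6L)-M₀(x-a)²/2+C₁x)/EI  [x>a] with C₁=M₀(3b²-L²)/(6L)=10 = ((-20)·(48/5)³/(6·12)-(-20)·((48/5)-6)²/2+10·(48/5))/20000 = -63/62500 m
Load 2 — applied couple M₀=17 kN·m at a=9 m (b=L-a=3):
  y_2 = (M₀x³/(6L)-M₀(x-a)²/2+C₁x)/EI  [x>a] with C₁=M₀(3b²-L²)/(6L)=-221/8 = (17·(48/5)³/(6·12)-17·((48/5)-9)²/2+(-221/8)·(48/5))/20000 = -14841/5000000 m
Load 3 — point force P=-4 kN at a=4 m (b=L-a=8):
  y_3 = -Pa(L-x)(2Lx-a²-x²)/(6LEI)  [x>a] = -(-4)·4·(12-(48/5))·(2·12·(48/5)-4²-(48/5)²)/(6·12·20000) = 764/234375 m
Superposition: y = Σ y_i = -10747/15000000 m ≈ -0.000716 m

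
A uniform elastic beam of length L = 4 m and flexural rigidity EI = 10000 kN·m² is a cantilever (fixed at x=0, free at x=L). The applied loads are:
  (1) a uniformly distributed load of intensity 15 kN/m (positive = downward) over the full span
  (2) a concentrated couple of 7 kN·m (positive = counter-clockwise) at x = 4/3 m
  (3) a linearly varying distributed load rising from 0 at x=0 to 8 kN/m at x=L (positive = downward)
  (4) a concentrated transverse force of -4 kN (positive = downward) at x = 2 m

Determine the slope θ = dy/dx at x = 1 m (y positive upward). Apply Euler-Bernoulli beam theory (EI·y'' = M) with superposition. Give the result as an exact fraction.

Load 1 — uniform load w=15 kN/m over full span:
  θ_1 = -wx(x²-3Lx+3L²)/(6EI) = -15·1·(1²-3·4·1+3·4²)/(6·10000) = -37/4000 rad
Load 2 — applied couple M₀=7 kN·m at a=4/3 m (b=L-a=8/3):
  θ_2 = M₀x/EI  [x≤a] = 7·1/10000 = 7/10000 rad
Load 3 — triangular load w₀=8 kN/m (0→w₀ over full span):
  θ_3 = (w₀Lx²/4-w₀L²x/3-w₀x⁴/(24L))/EI = (8·4·1²/4-8·4²·1/3-8·1⁴/(24·4))/10000 = -139/40000 rad
Load 4 — point force P=-4 kN at a=2 m (b=L-a=2):
  θ_4 = -Px(2a-x)/(2EI)  [x≤a] = -(-4)·1·(2·2-1)/(2·10000) = 3/5000 rad
Superposition: θ = Σ θ_i = -457/40000 rad ≈ -0.011425 rad

θ(1) = -457/40000 rad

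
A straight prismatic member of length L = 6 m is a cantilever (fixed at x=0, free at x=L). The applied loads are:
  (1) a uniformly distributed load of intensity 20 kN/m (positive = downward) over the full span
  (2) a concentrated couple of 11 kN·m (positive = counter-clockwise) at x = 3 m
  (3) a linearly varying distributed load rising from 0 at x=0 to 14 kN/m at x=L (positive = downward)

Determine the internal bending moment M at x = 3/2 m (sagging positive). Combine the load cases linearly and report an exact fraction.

Load 1 — uniform load w=20 kN/m over full span:
  M_1 = -w(L-x)²/2 = -20·(6-(3/2))²/2 = -405/2 kN·m
Load 2 — applied couple M₀=11 kN·m at a=3 m (b=L-a=3):
  M_2 = M₀  [x≤a] = 11 = 11 kN·m
Load 3 — triangular load w₀=14 kN/m (0→w₀ over full span):
  M_3 = w₀Lx/2 - w₀L²/3 - w₀x³/(6L) = 14·6·(3/2)/2 - 14·6²/3 - 14·(3/2)³/(6·6) = -1701/16 kN·m
Superposition: M = Σ M_i = -4765/16 kN·m ≈ -297.812500 kN·m

M(3/2) = -4765/16 kN·m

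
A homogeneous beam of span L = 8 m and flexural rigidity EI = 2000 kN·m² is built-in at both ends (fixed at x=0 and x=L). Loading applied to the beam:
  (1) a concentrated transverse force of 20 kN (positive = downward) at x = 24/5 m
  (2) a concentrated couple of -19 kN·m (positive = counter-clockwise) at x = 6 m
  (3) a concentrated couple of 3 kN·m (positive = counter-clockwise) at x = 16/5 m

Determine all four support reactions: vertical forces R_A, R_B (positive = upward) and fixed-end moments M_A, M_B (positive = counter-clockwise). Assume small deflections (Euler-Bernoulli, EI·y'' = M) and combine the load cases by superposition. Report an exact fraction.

R_A = 7853/1600 kN, M_A = 3913/400 kN·m, R_B = 24147/1600 kN, M_B = -7407/400 kN·m

Load 1 — point force P=20 kN at a=24/5 m (b=L-a=16/5):
  R_A = Pb²(3a+b)/L³ = 20·(16/5)²·(3·(24/5)+(16/5))/8³ = 176/25 kN
  M_A = Pab²/L² = 20·(24/5)·(16/5)²/8² = 384/25 kN·m
  R_B = Pa²(a+3b)/L³ = 20·(24/5)²·((24/5)+3·(16/5))/8³ = 324/25 kN
  M_B = -Pa²b/L² = -20·(24/5)²·(16/5)/8² = -576/25 kN·m
Load 2 — applied couple M₀=-19 kN·m at a=6 m (b=L-a=2):
  R_A = 6M₀ab/L³ = 6·(-19)·6·2/8³ = -171/64 kN
  M_A = M₀b(2a-b)/L² = (-19)·2·(2·6-2)/8² = -95/16 kN·m
  R_B = -6M₀ab/L³ = -6·(-19)·6·2/8³ = 171/64 kN
  M_B = M₀a(2b-a)/L² = (-19)·6·(2·2-6)/8² = 57/16 kN·m
Load 3 — applied couple M₀=3 kN·m at a=16/5 m (b=L-a=24/5):
  R_A = 6M₀ab/L³ = 6·3·(16/5)·(24/5)/8³ = 27/50 kN
  M_A = M₀b(2a-b)/L² = 3·(24/5)·(2·(16/5)-(24/5))/8² = 9/25 kN·m
  R_B = -6M₀ab/L³ = -6·3·(16/5)·(24/5)/8³ = -27/50 kN
  M_B = M₀a(2b-a)/L² = 3·(16/5)·(2·(24/5)-(16/5))/8² = 24/25 kN·m
Superposition: R_A = 7853/1600 kN, M_A = 3913/400 kN·m, R_B = 24147/1600 kN, M_B = -7407/400 kN·m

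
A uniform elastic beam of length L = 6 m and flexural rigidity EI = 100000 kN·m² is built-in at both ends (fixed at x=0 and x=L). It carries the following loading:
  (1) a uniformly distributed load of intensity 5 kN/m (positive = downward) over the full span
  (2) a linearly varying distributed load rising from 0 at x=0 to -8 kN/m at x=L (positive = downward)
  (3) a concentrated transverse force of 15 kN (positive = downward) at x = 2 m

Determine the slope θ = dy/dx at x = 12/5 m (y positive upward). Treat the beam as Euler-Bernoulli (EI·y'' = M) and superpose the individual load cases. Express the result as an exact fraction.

Load 1 — uniform load w=5 kN/m over full span:
  θ_1 = -wx(L-x)(L-2x)/(12EI) = -5·(12/5)·(6-(12/5))·(6-2·(12/5))/(12·100000) = -27/625000 rad
Load 2 — triangular load w₀=-8 kN/m (0→w₀ over full span):
  θ_2 = -w₀(2x(L-x)(L-2x)(x+2L)+x²(L-x)²)/(120LEI) = -(-8)·(2·(12/5)·(6-(12/5))·(6-2·(12/5))·((12/5)+2·6)+(12/5)²·(6-(12/5))²)/(120·6·100000) = 81/1953125 rad
Load 3 — point force P=15 kN at a=2 m (b=L-a=4):
  θ_3 = Pa²(L-x)(2bL-(3b+a)(L-x))/(2L³EI)  [x>a] = 15·2²·(6-(12/5))·(2·4·6-(3·4+2)·(6-(12/5)))/(2·6³·100000) = -3/250000 rad
Superposition: θ = Σ θ_i = -429/31250000 rad ≈ -0.000014 rad

θ(12/5) = -429/31250000 rad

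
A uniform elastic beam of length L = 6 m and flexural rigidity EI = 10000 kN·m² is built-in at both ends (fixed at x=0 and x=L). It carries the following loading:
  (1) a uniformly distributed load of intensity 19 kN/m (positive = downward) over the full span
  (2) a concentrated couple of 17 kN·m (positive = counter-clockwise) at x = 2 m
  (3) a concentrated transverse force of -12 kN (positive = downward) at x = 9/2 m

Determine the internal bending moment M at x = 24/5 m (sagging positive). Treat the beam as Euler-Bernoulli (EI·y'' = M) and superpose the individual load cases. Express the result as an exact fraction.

Load 1 — uniform load w=19 kN/m over full span:
  M_1 = wLx/2 - wL²/12 - wx²/2 = 19·6·(24/5)/2 - 19·6²/12 - 19·(24/5)²/2 = -57/25 kN·m
Load 2 — applied couple M₀=17 kN·m at a=2 m (b=L-a=4):
  M_2 = R_Ax - M_A - M₀  [x>a] with R_A=34/9, M_A=0 = (34/9)·(24/5) - 0 - 17 = 17/15 kN·m
Load 3 — point force P=-12 kN at a=9/2 m (b=L-a=3/2):
  M_3 = Pa²(a+3b)(L-x)/L³ - Pa²b/L²  [x>a] = (-12)·(9/2)²·((9/2)+3·(3/2))·(6-(24/5))/6³ - (-12)·(9/2)²·(3/2)/6² = -81/40 kN·m
Superposition: M = Σ M_i = -1903/600 kN·m ≈ -3.171667 kN·m

M(24/5) = -1903/600 kN·m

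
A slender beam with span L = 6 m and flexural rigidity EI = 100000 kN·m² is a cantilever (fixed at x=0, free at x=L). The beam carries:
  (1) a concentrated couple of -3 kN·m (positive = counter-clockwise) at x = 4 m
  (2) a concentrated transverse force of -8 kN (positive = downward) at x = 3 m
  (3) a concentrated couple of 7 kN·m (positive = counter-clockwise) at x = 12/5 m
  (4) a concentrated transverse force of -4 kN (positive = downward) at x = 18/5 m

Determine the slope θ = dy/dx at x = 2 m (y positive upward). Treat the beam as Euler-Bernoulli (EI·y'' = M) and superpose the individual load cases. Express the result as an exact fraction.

Load 1 — applied couple M₀=-3 kN·m at a=4 m (b=L-a=2):
  θ_1 = M₀x/EI  [x≤a] = (-3)·2/100000 = -3/50000 rad
Load 2 — point force P=-8 kN at a=3 m (b=L-a=3):
  θ_2 = -Px(2a-x)/(2EI)  [x≤a] = -(-8)·2·(2·3-2)/(2·100000) = 1/3125 rad
Load 3 — applied couple M₀=7 kN·m at a=12/5 m (b=L-a=18/5):
  θ_3 = M₀x/EI  [x≤a] = 7·2/100000 = 7/50000 rad
Load 4 — point force P=-4 kN at a=18/5 m (b=L-a=12/5):
  θ_4 = -Px(2a-x)/(2EI)  [x≤a] = -(-4)·2·(2·(18/5)-2)/(2·100000) = 13/62500 rad
Superposition: θ = Σ θ_i = 19/31250 rad ≈ 0.000608 rad

θ(2) = 19/31250 rad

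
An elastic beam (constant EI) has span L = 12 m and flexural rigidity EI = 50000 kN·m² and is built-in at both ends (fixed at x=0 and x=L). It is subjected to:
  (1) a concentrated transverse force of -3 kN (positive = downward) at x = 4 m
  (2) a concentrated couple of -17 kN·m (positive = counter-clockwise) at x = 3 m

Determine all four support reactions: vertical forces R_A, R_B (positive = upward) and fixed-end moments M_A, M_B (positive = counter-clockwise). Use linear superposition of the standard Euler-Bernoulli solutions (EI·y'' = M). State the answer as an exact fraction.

Load 1 — point force P=-3 kN at a=4 m (b=L-a=8):
  R_A = Pb²(3a+b)/L³ = (-3)·8²·(3·4+8)/12³ = -20/9 kN
  M_A = Pab²/L² = (-3)·4·8²/12² = -16/3 kN·m
  R_B = Pa²(a+3b)/L³ = (-3)·4²·(4+3·8)/12³ = -7/9 kN
  M_B = -Pa²b/L² = -(-3)·4²·8/12² = 8/3 kN·m
Load 2 — applied couple M₀=-17 kN·m at a=3 m (b=L-a=9):
  R_A = 6M₀ab/L³ = 6·(-17)·3·9/12³ = -51/32 kN
  M_A = M₀b(2a-b)/L² = (-17)·9·(2·3-9)/12² = 51/16 kN·m
  R_B = -6M₀ab/L³ = -6·(-17)·3·9/12³ = 51/32 kN
  M_B = M₀a(2b-a)/L² = (-17)·3·(2·9-3)/12² = -85/16 kN·m
Superposition: R_A = -1099/288 kN, M_A = -103/48 kN·m, R_B = 235/288 kN, M_B = -127/48 kN·m

R_A = -1099/288 kN, M_A = -103/48 kN·m, R_B = 235/288 kN, M_B = -127/48 kN·m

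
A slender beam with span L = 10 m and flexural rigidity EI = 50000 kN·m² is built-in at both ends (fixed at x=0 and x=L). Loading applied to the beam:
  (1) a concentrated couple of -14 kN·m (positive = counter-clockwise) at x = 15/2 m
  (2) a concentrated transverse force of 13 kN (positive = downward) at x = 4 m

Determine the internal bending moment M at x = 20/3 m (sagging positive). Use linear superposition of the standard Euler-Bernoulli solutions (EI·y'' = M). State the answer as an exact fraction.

M(20/3) = -2011/600 kN·m

Load 1 — applied couple M₀=-14 kN·m at a=15/2 m (b=L-a=5/2):
  M_1 = R_Ax - M_A  [x≤a] with R_A=-63/40, M_A=-35/8 = (-63/40)·(20/3) - (-35/8) = -49/8 kN·m
Load 2 — point force P=13 kN at a=4 m (b=L-a=6):
  M_2 = Pa²(a+3b)(L-x)/L³ - Pa²b/L²  [x>a] = 13·4²·(4+3·6)·(10-(20/3))/10³ - 13·4²·6/10² = 208/75 kN·m
Superposition: M = Σ M_i = -2011/600 kN·m ≈ -3.351667 kN·m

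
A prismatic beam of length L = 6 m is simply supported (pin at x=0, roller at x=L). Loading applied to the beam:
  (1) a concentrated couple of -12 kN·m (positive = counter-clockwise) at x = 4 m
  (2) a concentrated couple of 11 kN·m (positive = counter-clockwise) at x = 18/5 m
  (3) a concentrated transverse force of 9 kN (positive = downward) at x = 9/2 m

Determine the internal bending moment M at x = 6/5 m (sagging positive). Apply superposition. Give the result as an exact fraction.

Load 1 — applied couple M₀=-12 kN·m at a=4 m (b=L-a=2):
  M_1 = M₀x/L  [x≤a] = (-12)·(6/5)/6 = -12/5 kN·m
Load 2 — applied couple M₀=11 kN·m at a=18/5 m (b=L-a=12/5):
  M_2 = M₀x/L  [x≤a] = 11·(6/5)/6 = 11/5 kN·m
Load 3 — point force P=9 kN at a=9/2 m (b=L-a=3/2):
  M_3 = Pbx/L  [x≤a] = 9·(3/2)·(6/5)/6 = 27/10 kN·m
Superposition: M = Σ M_i = 5/2 kN·m ≈ 2.500000 kN·m

M(6/5) = 5/2 kN·m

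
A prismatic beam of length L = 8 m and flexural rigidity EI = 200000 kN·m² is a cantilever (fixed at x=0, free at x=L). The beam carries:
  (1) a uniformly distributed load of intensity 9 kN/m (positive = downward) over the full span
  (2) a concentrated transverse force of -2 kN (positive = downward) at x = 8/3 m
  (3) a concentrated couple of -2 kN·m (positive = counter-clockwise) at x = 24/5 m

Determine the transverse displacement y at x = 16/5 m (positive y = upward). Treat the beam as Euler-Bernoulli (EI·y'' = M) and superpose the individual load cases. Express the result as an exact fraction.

y(16/5) = -881564/158203125 m

Load 1 — uniform load w=9 kN/m over full span:
  y_1 = -wx²(x²-4Lx+6L²)/(24EI) = -9·(16/5)²·((16/5)²-4·8·(16/5)+6·8²)/(24·200000) = -10944/1953125 m
Load 2 — point force P=-2 kN at a=8/3 m (b=L-a=16/3):
  y_2 = -Pa²(3x-a)/(6EI)  [x>a] = -(-2)·(8/3)²·(3·(16/5)-(8/3))/(6·200000) = 104/1265625 m
Load 3 — applied couple M₀=-2 kN·m at a=24/5 m (b=L-a=16/5):
  y_3 = M₀x²/(2EI)  [x≤a] = (-2)·(16/5)²/(2·200000) = -4/78125 m
Superposition: y = Σ y_i = -881564/158203125 m ≈ -0.005572 m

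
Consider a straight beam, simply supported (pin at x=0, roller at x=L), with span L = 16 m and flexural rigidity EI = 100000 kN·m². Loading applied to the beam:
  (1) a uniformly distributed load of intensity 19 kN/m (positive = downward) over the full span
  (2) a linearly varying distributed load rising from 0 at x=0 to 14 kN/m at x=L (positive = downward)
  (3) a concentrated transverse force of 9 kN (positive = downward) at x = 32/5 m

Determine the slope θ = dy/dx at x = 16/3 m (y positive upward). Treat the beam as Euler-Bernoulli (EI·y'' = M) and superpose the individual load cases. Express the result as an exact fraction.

Load 1 — uniform load w=19 kN/m over full span:
  θ_1 = -w(L³-6Lx²+4x³)/(24EI) = -19·(16³-6·16·(16/3)²+4·(16/3)³)/(24·100000) = -3952/253125 rad
Load 2 — triangular load w₀=14 kN/m (0→w₀ over full span):
  θ_2 = -w₀(7L⁴-30L²x²+15x⁴)/(360LEI) = -14·(7·16⁴-30·16²·(16/3)²+15·(16/3)⁴)/(360·16·100000) = -23296/3796875 rad
Load 3 — point force P=9 kN at a=32/5 m (b=L-a=48/5):
  θ_3 = -Pb(L²-b²-3x²)/(6LEI)  [x≤a] = -9·(48/5)·(16²-(48/5)²-3·(16/3)²)/(6·16·100000) = -276/390625 rad
Superposition: θ = Σ θ_i = -2131468/94921875 rad ≈ -0.022455 rad

θ(16/3) = -2131468/94921875 rad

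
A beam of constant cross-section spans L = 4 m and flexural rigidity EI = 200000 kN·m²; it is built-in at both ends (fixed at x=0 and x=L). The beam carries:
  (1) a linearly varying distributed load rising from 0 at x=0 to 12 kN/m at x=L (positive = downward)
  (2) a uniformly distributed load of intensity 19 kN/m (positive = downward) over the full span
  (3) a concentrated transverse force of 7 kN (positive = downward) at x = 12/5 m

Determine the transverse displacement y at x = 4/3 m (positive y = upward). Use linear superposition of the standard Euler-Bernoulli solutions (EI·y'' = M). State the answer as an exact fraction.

Load 1 — triangular load w₀=12 kN/m (0→w₀ over full span):
  y_1 = -w₀x²(L-x)²(x+2L)/(120LEI) = -12·(4/3)²·(4-(4/3))²·((4/3)+2·4)/(120·4·200000) = -56/3796875 m
Load 2 — uniform load w=19 kN/m over full span:
  y_2 = -wx²(L-x)²/(24EI) = -19·(4/3)²·(4-(4/3))²/(24·200000) = -38/759375 m
Load 3 — point force P=7 kN at a=12/5 m (b=L-a=8/5):
  y_3 = -Pb²x²(3aL-(3a+b)x)/(6L³EI)  [x≤a] = -7·(8/5)²·(4/3)²·(3·(12/5)·4-(3·(12/5)+(8/5))·(4/3))/(6·4³·200000) = -224/31640625 m
Superposition: y = Σ y_i = -758/10546875 m ≈ -0.000072 m

y(4/3) = -758/10546875 m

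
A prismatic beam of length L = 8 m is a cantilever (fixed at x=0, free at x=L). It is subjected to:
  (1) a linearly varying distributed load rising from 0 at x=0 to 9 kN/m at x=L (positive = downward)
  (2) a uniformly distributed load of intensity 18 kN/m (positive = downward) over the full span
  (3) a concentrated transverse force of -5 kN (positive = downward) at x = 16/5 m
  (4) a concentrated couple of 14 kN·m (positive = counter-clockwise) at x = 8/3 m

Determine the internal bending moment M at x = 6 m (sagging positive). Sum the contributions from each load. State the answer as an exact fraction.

Load 1 — triangular load w₀=9 kN/m (0→w₀ over full span):
  M_1 = w₀Lx/2 - w₀L²/3 - w₀x³/(6L) = 9·8·6/2 - 9·8²/3 - 9·6³/(6·8) = -33/2 kN·m
Load 2 — uniform load w=18 kN/m over full span:
  M_2 = -w(L-x)²/2 = -18·(8-6)²/2 = -36 kN·m
Load 3 — point force P=-5 kN at a=16/5 m (b=L-a=24/5):
  M_3 = 0  [x>a] = 0 kN·m
Load 4 — applied couple M₀=14 kN·m at a=8/3 m (b=L-a=16/3):
  M_4 = 0  [x>a] = 0 kN·m
Superposition: M = Σ M_i = -105/2 kN·m ≈ -52.500000 kN·m

M(6) = -105/2 kN·m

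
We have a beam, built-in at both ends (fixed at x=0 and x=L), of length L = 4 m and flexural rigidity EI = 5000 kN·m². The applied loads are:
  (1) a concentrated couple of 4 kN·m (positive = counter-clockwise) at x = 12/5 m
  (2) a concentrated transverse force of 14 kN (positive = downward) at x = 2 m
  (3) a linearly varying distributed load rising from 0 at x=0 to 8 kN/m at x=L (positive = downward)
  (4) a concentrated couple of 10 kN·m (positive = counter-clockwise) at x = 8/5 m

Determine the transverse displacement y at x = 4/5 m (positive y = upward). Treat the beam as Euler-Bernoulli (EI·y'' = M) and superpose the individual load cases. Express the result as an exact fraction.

y(4/5) = -17387/29296875 m

Load 1 — applied couple M₀=4 kN·m at a=12/5 m (b=L-a=8/5):
  y_1 = (R_Ax³/6 - M_Ax²/2)/EI  [x≤a] with R_A=36/25, M_A=32/25 = ((36/25)·(4/5)³/6 - (32/25)·(4/5)²/2)/5000 = -112/1953125 m
Load 2 — point force P=14 kN at a=2 m (b=L-a=2):
  y_2 = -Pb²x²(3aL-(3a+b)x)/(6L³EI)  [x≤a] = -14·2²·(4/5)²·(3·2·4-(3·2+2)·(4/5))/(6·4³·5000) = -77/234375 m
Load 3 — triangular load w₀=8 kN/m (0→w₀ over full span):
  y_3 = -w₀x²(L-x)²(x+2L)/(120LEI) = -8·(4/5)²·(4-(4/5))²·((4/5)+2·4)/(120·4·5000) = -5632/29296875 m
Load 4 — applied couple M₀=10 kN·m at a=8/5 m (b=L-a=12/5):
  y_4 = (R_Ax³/6 - M_Ax²/2)/EI  [x≤a] with R_A=18/5, M_A=6/5 = ((18/5)·(4/5)³/6 - (6/5)·(4/5)²/2)/5000 = -6/390625 m
Superposition: y = Σ y_i = -17387/29296875 m ≈ -0.000593 m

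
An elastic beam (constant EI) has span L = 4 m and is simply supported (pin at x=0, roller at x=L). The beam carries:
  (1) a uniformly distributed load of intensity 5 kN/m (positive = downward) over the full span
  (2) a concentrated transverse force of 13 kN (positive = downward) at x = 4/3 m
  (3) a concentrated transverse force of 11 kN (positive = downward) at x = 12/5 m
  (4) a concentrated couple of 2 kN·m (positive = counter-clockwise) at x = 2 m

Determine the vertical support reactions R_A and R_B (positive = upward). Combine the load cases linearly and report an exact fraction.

R_A = 707/30 kN, R_B = 613/30 kN

Load 1 — uniform load w=5 kN/m over full span:
  R_A = wL/2 = 5·4/2 = 10 kN
  R_B = wL/2 = 5·4/2 = 10 kN
Load 2 — point force P=13 kN at a=4/3 m (b=L-a=8/3):
  R_A = Pb/L = 13·(8/3)/4 = 26/3 kN
  R_B = Pa/L = 13·(4/3)/4 = 13/3 kN
Load 3 — point force P=11 kN at a=12/5 m (b=L-a=8/5):
  R_A = Pb/L = 11·(8/5)/4 = 22/5 kN
  R_B = Pa/L = 11·(12/5)/4 = 33/5 kN
Load 4 — applied couple M₀=2 kN·m at a=2 m (b=L-a=2):
  R_A = M₀/L = 2/4 = 1/2 kN
  R_B = -M₀/L = -2/4 = -1/2 kN
Superposition: R_A = 707/30 kN, R_B = 613/30 kN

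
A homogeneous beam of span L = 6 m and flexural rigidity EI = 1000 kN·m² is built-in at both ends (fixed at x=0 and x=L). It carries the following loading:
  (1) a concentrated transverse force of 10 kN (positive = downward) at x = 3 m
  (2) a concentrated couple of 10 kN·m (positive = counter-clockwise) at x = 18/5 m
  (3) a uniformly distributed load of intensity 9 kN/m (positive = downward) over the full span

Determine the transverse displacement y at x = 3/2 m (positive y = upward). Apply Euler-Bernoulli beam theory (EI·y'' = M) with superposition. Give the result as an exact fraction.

y(3/2) = -639/25600 m

Load 1 — point force P=10 kN at a=3 m (b=L-a=3):
  y_1 = -Pb²x²(3aL-(3a+b)x)/(6L³EI)  [x≤a] = -10·3²·(3/2)²·(3·3·6-(3·3+3)·(3/2))/(6·6³·1000) = -9/1600 m
Load 2 — applied couple M₀=10 kN·m at a=18/5 m (b=L-a=12/5):
  y_2 = (R_Ax³/6 - M_Ax²/2)/EI  [x≤a] with R_A=12/5, M_A=16/5 = ((12/5)·(3/2)³/6 - (16/5)·(3/2)²/2)/1000 = -9/4000 m
Load 3 — uniform load w=9 kN/m over full span:
  y_3 = -wx²(L-x)²/(24EI) = -9·(3/2)²·(6-(3/2))²/(24·1000) = -2187/128000 m
Superposition: y = Σ y_i = -639/25600 m ≈ -0.024961 m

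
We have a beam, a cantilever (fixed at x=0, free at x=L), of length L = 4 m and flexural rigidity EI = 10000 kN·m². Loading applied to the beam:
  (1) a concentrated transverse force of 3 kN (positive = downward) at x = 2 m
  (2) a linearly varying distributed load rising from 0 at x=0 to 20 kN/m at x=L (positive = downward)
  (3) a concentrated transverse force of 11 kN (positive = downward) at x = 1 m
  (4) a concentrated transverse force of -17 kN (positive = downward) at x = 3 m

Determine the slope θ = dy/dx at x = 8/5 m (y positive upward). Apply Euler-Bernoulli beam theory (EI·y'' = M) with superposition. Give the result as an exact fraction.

θ(8/5) = -18063/2500000 rad

Load 1 — point force P=3 kN at a=2 m (b=L-a=2):
  θ_1 = -Px(2a-x)/(2EI)  [x≤a] = -3·(8/5)·(2·2-(8/5))/(2·10000) = -9/15625 rad
Load 2 — triangular load w₀=20 kN/m (0→w₀ over full span):
  θ_2 = (w₀Lx²/4-w₀L²x/3-w₀x⁴/(24L))/EI = (20·4·(8/5)²/4-20·4²·(8/5)/3-20·(8/5)⁴/(24·4))/10000 = -944/78125 rad
Load 3 — point force P=11 kN at a=1 m (b=L-a=3):
  θ_3 = -Pa²/(2EI)  [x>a] = -11·1²/(2·10000) = -11/20000 rad
Load 4 — point force P=-17 kN at a=3 m (b=L-a=1):
  θ_4 = -Px(2a-x)/(2EI)  [x≤a] = -(-17)·(8/5)·(2·3-(8/5))/(2·10000) = 187/31250 rad
Superposition: θ = Σ θ_i = -18063/2500000 rad ≈ -0.007225 rad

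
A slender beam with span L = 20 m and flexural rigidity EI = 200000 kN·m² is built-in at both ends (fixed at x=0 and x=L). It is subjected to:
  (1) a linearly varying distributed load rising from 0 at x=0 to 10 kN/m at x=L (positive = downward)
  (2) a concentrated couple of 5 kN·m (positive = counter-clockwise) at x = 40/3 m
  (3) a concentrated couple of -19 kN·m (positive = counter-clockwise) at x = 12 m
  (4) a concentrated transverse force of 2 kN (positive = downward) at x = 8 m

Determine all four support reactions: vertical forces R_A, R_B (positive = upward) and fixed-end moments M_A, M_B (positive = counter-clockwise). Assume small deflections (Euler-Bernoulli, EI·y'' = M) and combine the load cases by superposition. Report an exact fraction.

R_A = 11348/375 kN, M_A = 3367/25 kN·m, R_B = 26902/375 kN, M_B = -5153/25 kN·m

Load 1 — triangular load w₀=10 kN/m (0→w₀ over full span):
  R_A = 3w₀L/20 = 3·10·20/20 = 30 kN
  M_A = w₀L²/30 = 10·20²/30 = 400/3 kN·m
  R_B = 7w₀L/20 = 7·10·20/20 = 70 kN
  M_B = -w₀L²/20 = -10·20²/20 = -200 kN·m
Load 2 — applied couple M₀=5 kN·m at a=40/3 m (b=L-a=20/3):
  R_A = 6M₀ab/L³ = 6·5·(40/3)·(20/3)/20³ = 1/3 kN
  M_A = M₀b(2a-b)/L² = 5·(20/3)·(2·(40/3)-(20/3))/20² = 5/3 kN·m
  R_B = -6M₀ab/L³ = -6·5·(40/3)·(20/3)/20³ = -1/3 kN
  M_B = M₀a(2b-a)/L² = 5·(40/3)·(2·(20/3)-(40/3))/20² = 0 kN·m
Load 3 — applied couple M₀=-19 kN·m at a=12 m (b=L-a=8):
  R_A = 6M₀ab/L³ = 6·(-19)·12·8/20³ = -171/125 kN
  M_A = M₀b(2a-b)/L² = (-19)·8·(2·12-8)/20² = -152/25 kN·m
  R_B = -6M₀ab/L³ = -6·(-19)·12·8/20³ = 171/125 kN
  M_B = M₀a(2b-a)/L² = (-19)·12·(2·8-12)/20² = -57/25 kN·m
Load 4 — point force P=2 kN at a=8 m (b=L-a=12):
  R_A = Pb²(3a+b)/L³ = 2·12²·(3·8+12)/20³ = 162/125 kN
  M_A = Pab²/L² = 2·8·12²/20² = 144/25 kN·m
  R_B = Pa²(a+3b)/L³ = 2·8²·(8+3·12)/20³ = 88/125 kN
  M_B = -Pa²b/L² = -2·8²·12/20² = -96/25 kN·m
Superposition: R_A = 11348/375 kN, M_A = 3367/25 kN·m, R_B = 26902/375 kN, M_B = -5153/25 kN·m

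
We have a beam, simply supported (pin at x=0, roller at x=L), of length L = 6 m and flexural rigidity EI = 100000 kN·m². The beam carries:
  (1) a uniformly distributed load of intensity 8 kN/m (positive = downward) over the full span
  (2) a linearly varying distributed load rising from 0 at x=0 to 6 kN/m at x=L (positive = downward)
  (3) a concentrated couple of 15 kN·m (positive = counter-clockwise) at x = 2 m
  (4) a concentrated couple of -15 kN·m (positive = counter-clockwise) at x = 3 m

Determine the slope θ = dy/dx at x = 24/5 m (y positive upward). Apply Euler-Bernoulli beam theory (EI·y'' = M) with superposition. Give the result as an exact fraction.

Load 1 — uniform load w=8 kN/m over full span:
  θ_1 = -w(L³-6Lx²+4x³)/(24EI) = -8·(6³-6·6·(24/5)²+4·(24/5)³)/(24·100000) = 891/1562500 rad
Load 2 — triangular load w₀=6 kN/m (0→w₀ over full span):
  θ_2 = -w₀(7L⁴-30L²x²+15x⁴)/(360LEI) = -6·(7·6⁴-30·6²·(24/5)²+15·(24/5)⁴)/(360·6·100000) = 6813/31250000 rad
Load 3 — applied couple M₀=15 kN·m at a=2 m (b=L-a=4):
  θ_3 = (M₀x²/(2L)-M₀(x-a)+C₁)/EI  [x>a] with C₁=M₀(3b²-L²)/(6L)=5 = (15·(24/5)²/(2·6)-15·((24/5)-2)+5)/100000 = -41/500000 rad
Load 4 — applied couple M₀=-15 kN·m at a=3 m (b=L-a=3):
  θ_4 = (M₀x²/(2L)-M₀(x-a)+C₁)/EI  [x>a] with C₁=M₀(3b²-L²)/(6L)=15/4 = ((-15)·(24/5)²/(2·6)-(-15)·((24/5)-3)+(15/4))/100000 = 39/2000000 rad
Superposition: θ = Σ θ_i = 181439/250000000 rad ≈ 0.000726 rad

θ(24/5) = 181439/250000000 rad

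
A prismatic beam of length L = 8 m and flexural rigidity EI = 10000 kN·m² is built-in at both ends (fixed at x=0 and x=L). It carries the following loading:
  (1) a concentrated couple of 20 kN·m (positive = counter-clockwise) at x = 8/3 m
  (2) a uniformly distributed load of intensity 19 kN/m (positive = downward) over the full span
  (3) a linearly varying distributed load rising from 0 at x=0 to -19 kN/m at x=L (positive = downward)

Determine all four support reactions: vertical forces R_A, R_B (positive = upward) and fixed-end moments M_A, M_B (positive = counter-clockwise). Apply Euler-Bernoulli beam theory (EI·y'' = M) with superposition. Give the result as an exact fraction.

Load 1 — applied couple M₀=20 kN·m at a=8/3 m (b=L-a=16/3):
  R_A = 6M₀ab/L³ = 6·20·(8/3)·(16/3)/8³ = 10/3 kN
  M_A = M₀b(2a-b)/L² = 20·(16/3)·(2·(8/3)-(16/3))/8² = 0 kN·m
  R_B = -6M₀ab/L³ = -6·20·(8/3)·(16/3)/8³ = -10/3 kN
  M_B = M₀a(2b-a)/L² = 20·(8/3)·(2·(16/3)-(8/3))/8² = 20/3 kN·m
Load 2 — uniform load w=19 kN/m over full span:
  R_A = wL/2 = 19·8/2 = 76 kN
  M_A = wL²/12 = 19·8²/12 = 304/3 kN·m
  R_B = wL/2 = 19·8/2 = 76 kN
  M_B = -wL²/12 = -19·8²/12 = -304/3 kN·m
Load 3 — triangular load w₀=-19 kN/m (0→w₀ over full span):
  R_A = 3w₀L/20 = 3·(-19)·8/20 = -114/5 kN
  M_A = w₀L²/30 = (-19)·8²/30 = -608/15 kN·m
  R_B = 7w₀L/20 = 7·(-19)·8/20 = -266/5 kN
  M_B = -w₀L²/20 = -(-19)·8²/20 = 304/5 kN·m
Superposition: R_A = 848/15 kN, M_A = 304/5 kN·m, R_B = 292/15 kN, M_B = -508/15 kN·m

R_A = 848/15 kN, M_A = 304/5 kN·m, R_B = 292/15 kN, M_B = -508/15 kN·m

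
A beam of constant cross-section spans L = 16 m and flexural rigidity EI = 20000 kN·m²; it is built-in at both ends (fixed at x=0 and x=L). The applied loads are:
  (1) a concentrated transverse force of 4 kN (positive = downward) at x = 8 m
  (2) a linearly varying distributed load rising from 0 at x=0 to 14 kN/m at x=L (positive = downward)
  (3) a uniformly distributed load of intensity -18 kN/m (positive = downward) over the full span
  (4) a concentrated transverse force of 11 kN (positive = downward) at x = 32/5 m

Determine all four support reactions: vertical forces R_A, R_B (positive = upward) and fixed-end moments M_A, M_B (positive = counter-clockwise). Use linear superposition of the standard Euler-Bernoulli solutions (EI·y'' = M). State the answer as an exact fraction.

Load 1 — point force P=4 kN at a=8 m (b=L-a=8):
  R_A = Pb²(3a+b)/L³ = 4·8²·(3·8+8)/16³ = 2 kN
  M_A = Pab²/L² = 4·8·8²/16² = 8 kN·m
  R_B = Pa²(a+3b)/L³ = 4·8²·(8+3·8)/16³ = 2 kN
  M_B = -Pa²b/L² = -4·8²·8/16² = -8 kN·m
Load 2 — triangular load w₀=14 kN/m (0→w₀ over full span):
  R_A = 3w₀L/20 = 3·14·16/20 = 168/5 kN
  M_A = w₀L²/30 = 14·16²/30 = 1792/15 kN·m
  R_B = 7w₀L/20 = 7·14·16/20 = 392/5 kN
  M_B = -w₀L²/20 = -14·16²/20 = -896/5 kN·m
Load 3 — uniform load w=-18 kN/m over full span:
  R_A = wL/2 = (-18)·16/2 = -144 kN
  M_A = wL²/12 = (-18)·16²/12 = -384 kN·m
  R_B = wL/2 = (-18)·16/2 = -144 kN
  M_B = -wL²/12 = -(-18)·16²/12 = 384 kN·m
Load 4 — point force P=11 kN at a=32/5 m (b=L-a=48/5):
  R_A = Pb²(3a+b)/L³ = 11·(48/5)²·(3·(32/5)+(48/5))/16³ = 891/125 kN
  M_A = Pab²/L² = 11·(32/5)·(48/5)²/16² = 3168/125 kN·m
  R_B = Pa²(a+3b)/L³ = 11·(32/5)²·((32/5)+3·(48/5))/16³ = 484/125 kN
  M_B = -Pa²b/L² = -11·(32/5)²·(48/5)/16² = -2112/125 kN·m
Superposition: R_A = -12659/125 kN, M_A = -86696/375 kN·m, R_B = -7466/125 kN, M_B = 22488/125 kN·m

R_A = -12659/125 kN, M_A = -86696/375 kN·m, R_B = -7466/125 kN, M_B = 22488/125 kN·m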